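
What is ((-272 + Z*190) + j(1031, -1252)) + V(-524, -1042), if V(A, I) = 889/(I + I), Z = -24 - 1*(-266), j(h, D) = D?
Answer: 92645415/2084 ≈ 44456.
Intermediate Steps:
Z = 242 (Z = -24 + 266 = 242)
V(A, I) = 889/(2*I) (V(A, I) = 889/((2*I)) = 889*(1/(2*I)) = 889/(2*I))
((-272 + Z*190) + j(1031, -1252)) + V(-524, -1042) = ((-272 + 242*190) - 1252) + (889/2)/(-1042) = ((-272 + 45980) - 1252) + (889/2)*(-1/1042) = (45708 - 1252) - 889/2084 = 44456 - 889/2084 = 92645415/2084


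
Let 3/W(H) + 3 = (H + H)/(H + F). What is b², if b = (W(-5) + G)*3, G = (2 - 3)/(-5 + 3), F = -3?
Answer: 2601/196 ≈ 13.270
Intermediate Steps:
W(H) = 3/(-3 + 2*H/(-3 + H)) (W(H) = 3/(-3 + (H + H)/(H - 3)) = 3/(-3 + (2*H)/(-3 + H)) = 3/(-3 + 2*H/(-3 + H)))
G = ½ (G = -1/(-2) = -1*(-½) = ½ ≈ 0.50000)
b = -51/14 (b = (3*(3 - 1*(-5))/(-9 - 5) + ½)*3 = (3*(3 + 5)/(-14) + ½)*3 = (3*(-1/14)*8 + ½)*3 = (-12/7 + ½)*3 = -17/14*3 = -51/14 ≈ -3.6429)
b² = (-51/14)² = 2601/196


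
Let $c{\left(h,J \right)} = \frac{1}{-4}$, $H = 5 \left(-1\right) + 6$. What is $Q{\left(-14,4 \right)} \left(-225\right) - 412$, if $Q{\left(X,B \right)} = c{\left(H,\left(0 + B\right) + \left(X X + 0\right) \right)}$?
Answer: $- \frac{1423}{4} \approx -355.75$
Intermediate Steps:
$H = 1$ ($H = -5 + 6 = 1$)
$c{\left(h,J \right)} = - \frac{1}{4}$
$Q{\left(X,B \right)} = - \frac{1}{4}$
$Q{\left(-14,4 \right)} \left(-225\right) - 412 = \left(- \frac{1}{4}\right) \left(-225\right) - 412 = \frac{225}{4} - 412 = - \frac{1423}{4}$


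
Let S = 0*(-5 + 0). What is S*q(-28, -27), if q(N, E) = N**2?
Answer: 0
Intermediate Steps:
S = 0 (S = 0*(-5) = 0)
S*q(-28, -27) = 0*(-28)**2 = 0*784 = 0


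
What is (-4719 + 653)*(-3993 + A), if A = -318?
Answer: 17528526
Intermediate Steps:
(-4719 + 653)*(-3993 + A) = (-4719 + 653)*(-3993 - 318) = -4066*(-4311) = 17528526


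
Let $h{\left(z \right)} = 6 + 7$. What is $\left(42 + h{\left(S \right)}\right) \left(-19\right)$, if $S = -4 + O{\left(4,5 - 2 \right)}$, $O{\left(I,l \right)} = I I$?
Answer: $-1045$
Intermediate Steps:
$O{\left(I,l \right)} = I^{2}$
$S = 12$ ($S = -4 + 4^{2} = -4 + 16 = 12$)
$h{\left(z \right)} = 13$
$\left(42 + h{\left(S \right)}\right) \left(-19\right) = \left(42 + 13\right) \left(-19\right) = 55 \left(-19\right) = -1045$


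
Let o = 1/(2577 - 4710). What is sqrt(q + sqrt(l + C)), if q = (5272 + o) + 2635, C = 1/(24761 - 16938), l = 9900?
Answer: sqrt(244623161681457990 + 3954690783*sqrt(605873364923))/5562153 ≈ 89.479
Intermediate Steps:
o = -1/2133 (o = 1/(-2133) = -1/2133 ≈ -0.00046882)
C = 1/7823 ≈ 0.00012783
q = 16865630/2133 (q = (5272 - 1/2133) + 2635 = 11245175/2133 + 2635 = 16865630/2133 ≈ 7907.0)
sqrt(q + sqrt(l + C)) = sqrt(16865630/2133 + sqrt(9900 + 1/7823)) = sqrt(16865630/2133 + sqrt(77447701/7823)) = sqrt(16865630/2133 + sqrt(605873364923)/7823)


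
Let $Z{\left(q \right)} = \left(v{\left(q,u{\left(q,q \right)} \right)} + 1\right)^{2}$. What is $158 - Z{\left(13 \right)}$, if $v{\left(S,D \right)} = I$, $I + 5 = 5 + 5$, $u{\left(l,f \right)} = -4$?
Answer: $122$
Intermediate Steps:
$I = 5$ ($I = -5 + \left(5 + 5\right) = -5 + 10 = 5$)
$v{\left(S,D \right)} = 5$
$Z{\left(q \right)} = 36$ ($Z{\left(q \right)} = \left(5 + 1\right)^{2} = 6^{2} = 36$)
$158 - Z{\left(13 \right)} = 158 - 36 = 122$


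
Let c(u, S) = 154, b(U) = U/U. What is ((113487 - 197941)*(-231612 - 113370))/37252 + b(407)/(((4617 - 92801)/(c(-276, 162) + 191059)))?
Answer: 642310850501419/821257592 ≈ 7.8211e+5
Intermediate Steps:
b(U) = 1
((113487 - 197941)*(-231612 - 113370))/37252 + b(407)/(((4617 - 92801)/(c(-276, 162) + 191059))) = ((113487 - 197941)*(-231612 - 113370))/37252 + 1/((4617 - 92801)/(154 + 191059)) = -84454*(-344982)*(1/37252) + 1/(-88184/191213) = 29135109828*(1/37252) + 1/(-88184*1/191213) = 7283777457/9313 + 1/(-88184/191213) = 7283777457/9313 + 1*(-191213/88184) = 7283777457/9313 - 191213/88184 = 642310850501419/821257592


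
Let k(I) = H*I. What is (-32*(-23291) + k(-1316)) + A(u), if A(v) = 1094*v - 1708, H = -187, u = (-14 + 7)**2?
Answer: 1043302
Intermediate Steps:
u = 49 (u = (-7)**2 = 49)
A(v) = -1708 + 1094*v
k(I) = -187*I
(-32*(-23291) + k(-1316)) + A(u) = (-32*(-23291) - 187*(-1316)) + (-1708 + 1094*49) = (745312 + 246092) + (-1708 + 53606) = 991404 + 51898 = 1043302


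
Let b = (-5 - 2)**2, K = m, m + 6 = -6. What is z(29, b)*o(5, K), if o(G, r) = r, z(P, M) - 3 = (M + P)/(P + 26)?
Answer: -2916/55 ≈ -53.018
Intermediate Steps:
m = -12 (m = -6 - 6 = -12)
K = -12
b = 49 (b = (-7)**2 = 49)
z(P, M) = 3 + (M + P)/(26 + P) (z(P, M) = 3 + (M + P)/(P + 26) = 3 + (M + P)/(26 + P))
z(29, b)*o(5, K) = ((78 + 49 + 4*29)/(26 + 29))*(-12) = ((78 + 49 + 116)/55)*(-12) = ((1/55)*243)*(-12) = (243/55)*(-12) = -2916/55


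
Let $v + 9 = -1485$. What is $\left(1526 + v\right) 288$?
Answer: $9216$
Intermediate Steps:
$v = -1494$ ($v = -9 - 1485 = -1494$)
$\left(1526 + v\right) 288 = \left(1526 - 1494\right) 288 = 32 \cdot 288 = 9216$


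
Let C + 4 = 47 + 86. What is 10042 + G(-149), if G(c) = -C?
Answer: 9913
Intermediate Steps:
C = 129 (C = -4 + (47 + 86) = -4 + 133 = 129)
G(c) = -129 (G(c) = -1*129 = -129)
10042 + G(-149) = 10042 - 129 = 9913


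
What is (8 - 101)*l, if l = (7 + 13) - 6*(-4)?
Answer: -4092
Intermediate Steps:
l = 44 (l = 20 + 24 = 44)
(8 - 101)*l = (8 - 101)*44 = -93*44 = -4092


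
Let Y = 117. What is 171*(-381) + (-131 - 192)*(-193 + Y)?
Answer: -40603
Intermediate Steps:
171*(-381) + (-131 - 192)*(-193 + Y) = 171*(-381) + (-131 - 192)*(-193 + 117) = -65151 - 323*(-76) = -65151 + 24548 = -40603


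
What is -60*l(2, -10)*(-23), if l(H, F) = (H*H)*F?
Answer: -55200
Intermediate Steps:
l(H, F) = F*H² (l(H, F) = H²*F = F*H²)
-60*l(2, -10)*(-23) = -(-600)*2²*(-23) = -(-600)*4*(-23) = -60*(-40)*(-23) = 2400*(-23) = -55200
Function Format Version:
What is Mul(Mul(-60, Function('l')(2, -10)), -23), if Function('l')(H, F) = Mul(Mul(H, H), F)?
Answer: -55200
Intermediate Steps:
Function('l')(H, F) = Mul(F, Pow(H, 2)) (Function('l')(H, F) = Mul(Pow(H, 2), F) = Mul(F, Pow(H, 2)))
Mul(Mul(-60, Function('l')(2, -10)), -23) = Mul(Mul(-60, Mul(-10, Pow(2, 2))), -23) = Mul(Mul(-60, Mul(-10, 4)), -23) = Mul(Mul(-60, -40), -23) = Mul(2400, -23) = -55200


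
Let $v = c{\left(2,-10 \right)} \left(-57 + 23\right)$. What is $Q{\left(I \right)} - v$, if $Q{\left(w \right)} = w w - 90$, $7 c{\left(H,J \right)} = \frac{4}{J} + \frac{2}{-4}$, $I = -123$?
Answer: $\frac{526212}{35} \approx 15035.0$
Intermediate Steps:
$c{\left(H,J \right)} = - \frac{1}{14} + \frac{4}{7 J}$ ($c{\left(H,J \right)} = \frac{\frac{4}{J} + \frac{2}{-4}}{7} = \frac{\frac{4}{J} + 2 \left(- \frac{1}{4}\right)}{7} = \frac{\frac{4}{J} - \frac{1}{2}}{7} = \frac{- \frac{1}{2} + \frac{4}{J}}{7} = - \frac{1}{14} + \frac{4}{7 J}$)
$Q{\left(w \right)} = -90 + w^{2}$ ($Q{\left(w \right)} = w^{2} - 90 = -90 + w^{2}$)
$v = \frac{153}{35}$ ($v = \frac{8 - -10}{14 \left(-10\right)} \left(-57 + 23\right) = \frac{1}{14} \left(- \frac{1}{10}\right) \left(8 + 10\right) \left(-34\right) = \frac{1}{14} \left(- \frac{1}{10}\right) 18 \left(-34\right) = \left(- \frac{9}{70}\right) \left(-34\right) = \frac{153}{35} \approx 4.3714$)
$Q{\left(I \right)} - v = \left(-90 + \left(-123\right)^{2}\right) - \frac{153}{35} = \left(-90 + 15129\right) - \frac{153}{35} = 15039 - \frac{153}{35} = \frac{526212}{35}$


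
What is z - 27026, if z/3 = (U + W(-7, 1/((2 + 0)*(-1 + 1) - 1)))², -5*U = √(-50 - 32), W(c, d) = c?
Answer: -672221/25 + 42*I*√82/5 ≈ -26889.0 + 76.065*I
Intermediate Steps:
U = -I*√82/5 (U = -√(-50 - 32)/5 = -I*√82/5 ≈ -1.8111*I)
z = 3*(-7 - I*√82/5)² (z = 3*(-I*√82/5 - 7)² = 3*(-7 - I*√82/5)² ≈ 137.16 + 76.065*I)
z - 27026 = (3429/25 + 42*I*√82/5) - 27026 = -672221/25 + 42*I*√82/5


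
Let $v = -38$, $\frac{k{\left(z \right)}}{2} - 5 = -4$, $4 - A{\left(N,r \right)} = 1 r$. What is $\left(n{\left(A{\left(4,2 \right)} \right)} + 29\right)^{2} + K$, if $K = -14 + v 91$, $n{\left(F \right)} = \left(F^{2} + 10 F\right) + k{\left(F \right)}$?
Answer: $-447$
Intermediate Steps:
$A{\left(N,r \right)} = 4 - r$ ($A{\left(N,r \right)} = 4 - 1 r = 4 - r$)
$k{\left(z \right)} = 2$ ($k{\left(z \right)} = 10 + 2 \left(-4\right) = 10 - 8 = 2$)
$n{\left(F \right)} = 2 + F^{2} + 10 F$ ($n{\left(F \right)} = \left(F^{2} + 10 F\right) + 2 = 2 + F^{2} + 10 F$)
$K = -3472$ ($K = -14 - 3458 = -3472$)
$\left(n{\left(A{\left(4,2 \right)} \right)} + 29\right)^{2} + K = \left(\left(2 + \left(4 - 2\right)^{2} + 10 \left(4 - 2\right)\right) + 29\right)^{2} - 3472 = \left(\left(2 + 2^{2} + 10 \cdot 2\right) + 29\right)^{2} - 3472 = \left(\left(2 + 4 + 20\right) + 29\right)^{2} - 3472 = \left(26 + 29\right)^{2} - 3472 = 55^{2} - 3472 = 3025 - 3472 = -447$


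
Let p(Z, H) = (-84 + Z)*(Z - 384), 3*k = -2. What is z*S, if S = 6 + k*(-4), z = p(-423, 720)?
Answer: 3545958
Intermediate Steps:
k = -⅔ (k = (⅓)*(-2) = -⅔ ≈ -0.66667)
p(Z, H) = (-384 + Z)*(-84 + Z) (p(Z, H) = (-84 + Z)*(-384 + Z) = (-384 + Z)*(-84 + Z))
z = 409149 (z = 32256 + (-423)² - 468*(-423) = 32256 + 178929 + 197964 = 409149)
S = 26/3 (S = 6 - ⅔*(-4) = 6 + 8/3 = 26/3 ≈ 8.6667)
z*S = 409149*(26/3) = 3545958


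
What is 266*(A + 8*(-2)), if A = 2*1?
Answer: -3724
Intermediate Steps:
A = 2
266*(A + 8*(-2)) = 266*(2 + 8*(-2)) = 266*(2 - 16) = 266*(-14) = -3724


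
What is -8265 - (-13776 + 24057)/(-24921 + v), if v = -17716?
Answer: -352384524/42637 ≈ -8264.8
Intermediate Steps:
-8265 - (-13776 + 24057)/(-24921 + v) = -8265 - (-13776 + 24057)/(-24921 - 17716) = -8265 - 10281/(-42637) = -8265 - 10281*(-1)/42637 = -8265 - 1*(-10281/42637) = -8265 + 10281/42637 = -352384524/42637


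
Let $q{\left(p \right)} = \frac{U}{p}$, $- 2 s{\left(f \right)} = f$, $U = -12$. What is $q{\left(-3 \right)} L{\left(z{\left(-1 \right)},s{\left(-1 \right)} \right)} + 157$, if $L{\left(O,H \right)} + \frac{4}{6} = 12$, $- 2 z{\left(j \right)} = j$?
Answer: $\frac{607}{3} \approx 202.33$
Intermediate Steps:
$z{\left(j \right)} = - \frac{j}{2}$
$s{\left(f \right)} = - \frac{f}{2}$
$L{\left(O,H \right)} = \frac{34}{3}$ ($L{\left(O,H \right)} = - \frac{2}{3} + 12 = \frac{34}{3}$)
$q{\left(p \right)} = - \frac{12}{p}$
$q{\left(-3 \right)} L{\left(z{\left(-1 \right)},s{\left(-1 \right)} \right)} + 157 = - \frac{12}{-3} \cdot \frac{34}{3} + 157 = \left(-12\right) \left(- \frac{1}{3}\right) \frac{34}{3} + 157 = 4 \cdot \frac{34}{3} + 157 = \frac{136}{3} + 157 = \frac{607}{3}$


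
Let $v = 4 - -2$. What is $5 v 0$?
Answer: $0$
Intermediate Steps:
$v = 6$ ($v = 4 + 2 = 6$)
$5 v 0 = 5 \cdot 6 \cdot 0 = 30 \cdot 0 = 0$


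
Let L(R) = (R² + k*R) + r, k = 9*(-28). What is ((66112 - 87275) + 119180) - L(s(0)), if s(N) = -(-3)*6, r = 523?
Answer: 101706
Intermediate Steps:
k = -252
s(N) = 18 (s(N) = -3*(-6) = 18)
L(R) = 523 + R² - 252*R (L(R) = (R² - 252*R) + 523 = 523 + R² - 252*R)
((66112 - 87275) + 119180) - L(s(0)) = ((66112 - 87275) + 119180) - (523 + 18² - 252*18) = (-21163 + 119180) - (523 + 324 - 4536) = 98017 - 1*(-3689) = 98017 + 3689 = 101706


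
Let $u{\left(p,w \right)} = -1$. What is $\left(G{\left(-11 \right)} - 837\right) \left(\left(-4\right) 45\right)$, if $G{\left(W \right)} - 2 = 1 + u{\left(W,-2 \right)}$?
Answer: $150300$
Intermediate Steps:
$G{\left(W \right)} = 2$ ($G{\left(W \right)} = 2 + \left(1 - 1\right) = 2 + 0 = 2$)
$\left(G{\left(-11 \right)} - 837\right) \left(\left(-4\right) 45\right) = \left(2 - 837\right) \left(\left(-4\right) 45\right) = \left(-835\right) \left(-180\right) = 150300$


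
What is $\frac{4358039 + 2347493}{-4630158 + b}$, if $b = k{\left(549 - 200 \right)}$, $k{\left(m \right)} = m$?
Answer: $- \frac{6705532}{4629809} \approx -1.4483$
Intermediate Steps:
$b = 349$ ($b = 549 - 200 = 349$)
$\frac{4358039 + 2347493}{-4630158 + b} = \frac{4358039 + 2347493}{-4630158 + 349} = \frac{6705532}{-4629809} = 6705532 \left(- \frac{1}{4629809}\right) = - \frac{6705532}{4629809}$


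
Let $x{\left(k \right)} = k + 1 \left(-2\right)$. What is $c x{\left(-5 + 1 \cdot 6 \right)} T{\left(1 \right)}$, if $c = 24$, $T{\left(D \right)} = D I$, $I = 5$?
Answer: $-120$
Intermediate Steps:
$x{\left(k \right)} = -2 + k$ ($x{\left(k \right)} = k - 2 = -2 + k$)
$T{\left(D \right)} = 5 D$ ($T{\left(D \right)} = D 5 = 5 D$)
$c x{\left(-5 + 1 \cdot 6 \right)} T{\left(1 \right)} = 24 \left(-2 + \left(-5 + 1 \cdot 6\right)\right) 5 \cdot 1 = 24 \left(-2 + \left(-5 + 6\right)\right) 5 = 24 \left(-2 + 1\right) 5 = 24 \left(-1\right) 5 = \left(-24\right) 5 = -120$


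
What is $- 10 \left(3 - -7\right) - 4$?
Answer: $-104$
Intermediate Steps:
$- 10 \left(3 - -7\right) - 4 = - 10 \left(3 + 7\right) - 4 = \left(-10\right) 10 - 4 = -100 - 4 = -104$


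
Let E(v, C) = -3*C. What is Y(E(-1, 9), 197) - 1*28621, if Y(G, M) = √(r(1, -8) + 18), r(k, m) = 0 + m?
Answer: -28621 + √10 ≈ -28618.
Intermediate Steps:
r(k, m) = m
Y(G, M) = √10 (Y(G, M) = √(-8 + 18) = √10)
Y(E(-1, 9), 197) - 1*28621 = √10 - 1*28621 = √10 - 28621 = -28621 + √10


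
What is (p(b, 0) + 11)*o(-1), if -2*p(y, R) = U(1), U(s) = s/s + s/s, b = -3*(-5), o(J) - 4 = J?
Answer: 30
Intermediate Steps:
o(J) = 4 + J
b = 15
U(s) = 2 (U(s) = 1 + 1 = 2)
p(y, R) = -1 (p(y, R) = -½*2 = -1)
(p(b, 0) + 11)*o(-1) = (-1 + 11)*(4 - 1) = 10*3 = 30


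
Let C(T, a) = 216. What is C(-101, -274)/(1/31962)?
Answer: 6903792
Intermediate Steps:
C(-101, -274)/(1/31962) = 216/(1/31962) = 216*31962 = 6903792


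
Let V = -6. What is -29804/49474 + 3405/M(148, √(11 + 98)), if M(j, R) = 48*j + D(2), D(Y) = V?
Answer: -7181637/58527742 ≈ -0.12270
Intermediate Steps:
D(Y) = -6
M(j, R) = -6 + 48*j (M(j, R) = 48*j - 6 = -6 + 48*j)
-29804/49474 + 3405/M(148, √(11 + 98)) = -29804/49474 + 3405/(-6 + 48*148) = -29804*1/49474 + 3405/(-6 + 7104) = -14902/24737 + 3405/7098 = -14902/24737 + 3405*(1/7098) = -14902/24737 + 1135/2366 = -7181637/58527742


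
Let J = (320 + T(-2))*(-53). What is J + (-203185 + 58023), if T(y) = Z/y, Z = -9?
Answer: -324721/2 ≈ -1.6236e+5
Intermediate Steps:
T(y) = -9/y
J = -34397/2 (J = (320 - 9/(-2))*(-53) = (320 - 9*(-½))*(-53) = (320 + 9/2)*(-53) = (649/2)*(-53) = -34397/2 ≈ -17199.)
J + (-203185 + 58023) = -34397/2 + (-203185 + 58023) = -34397/2 - 145162 = -324721/2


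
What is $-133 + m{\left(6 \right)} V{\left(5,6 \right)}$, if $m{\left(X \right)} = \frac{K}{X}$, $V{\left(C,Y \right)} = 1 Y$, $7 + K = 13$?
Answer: $-127$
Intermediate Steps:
$K = 6$ ($K = -7 + 13 = 6$)
$V{\left(C,Y \right)} = Y$
$m{\left(X \right)} = \frac{6}{X}$
$-133 + m{\left(6 \right)} V{\left(5,6 \right)} = -133 + \frac{6}{6} \cdot 6 = -133 + 6 \cdot \frac{1}{6} \cdot 6 = -133 + 1 \cdot 6 = -133 + 6 = -127$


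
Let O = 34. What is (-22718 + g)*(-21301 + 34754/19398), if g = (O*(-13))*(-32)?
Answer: 590408560876/3233 ≈ 1.8262e+8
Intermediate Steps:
g = 14144 (g = (34*(-13))*(-32) = -442*(-32) = 14144)
(-22718 + g)*(-21301 + 34754/19398) = (-22718 + 14144)*(-21301 + 34754/19398) = -8574*(-21301 + 34754*(1/19398)) = -8574*(-21301 + 17377/9699) = -8574*(-206581022/9699) = 590408560876/3233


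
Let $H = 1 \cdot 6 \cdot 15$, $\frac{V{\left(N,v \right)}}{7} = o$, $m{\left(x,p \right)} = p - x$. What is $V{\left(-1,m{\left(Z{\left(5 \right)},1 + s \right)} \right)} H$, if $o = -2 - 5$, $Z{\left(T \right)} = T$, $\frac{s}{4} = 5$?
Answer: $-4410$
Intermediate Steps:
$s = 20$ ($s = 4 \cdot 5 = 20$)
$o = -7$ ($o = -2 - 5 = -7$)
$V{\left(N,v \right)} = -49$ ($V{\left(N,v \right)} = 7 \left(-7\right) = -49$)
$H = 90$ ($H = 6 \cdot 15 = 90$)
$V{\left(-1,m{\left(Z{\left(5 \right)},1 + s \right)} \right)} H = \left(-49\right) 90 = -4410$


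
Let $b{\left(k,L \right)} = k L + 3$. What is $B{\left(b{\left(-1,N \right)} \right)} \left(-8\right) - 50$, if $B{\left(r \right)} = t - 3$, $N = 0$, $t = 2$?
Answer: $-42$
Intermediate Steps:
$b{\left(k,L \right)} = 3 + L k$ ($b{\left(k,L \right)} = L k + 3 = 3 + L k$)
$B{\left(r \right)} = -1$ ($B{\left(r \right)} = 2 - 3 = -1$)
$B{\left(b{\left(-1,N \right)} \right)} \left(-8\right) - 50 = \left(-1\right) \left(-8\right) - 50 = 8 - 50 = -42$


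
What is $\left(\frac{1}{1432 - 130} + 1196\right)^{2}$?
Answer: $\frac{2424850039249}{1695204} \approx 1.4304 \cdot 10^{6}$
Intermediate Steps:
$\left(\frac{1}{1432 - 130} + 1196\right)^{2} = \left(\frac{1}{1302} + 1196\right)^{2} = \left(\frac{1557193}{1302}\right)^{2} = \frac{2424850039249}{1695204}$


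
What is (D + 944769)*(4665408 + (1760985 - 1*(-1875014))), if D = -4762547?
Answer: -31692929013646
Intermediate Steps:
(D + 944769)*(4665408 + (1760985 - 1*(-1875014))) = (-4762547 + 944769)*(4665408 + (1760985 - 1*(-1875014))) = -3817778*(4665408 + (1760985 + 1875014)) = -3817778*(4665408 + 3635999) = -3817778*8301407 = -31692929013646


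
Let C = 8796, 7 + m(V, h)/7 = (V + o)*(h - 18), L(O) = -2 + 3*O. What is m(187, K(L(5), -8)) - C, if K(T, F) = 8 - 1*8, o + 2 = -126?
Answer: -16279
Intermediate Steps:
o = -128 (o = -2 - 126 = -128)
K(T, F) = 0 (K(T, F) = 8 - 8 = 0)
m(V, h) = -49 + 7*(-128 + V)*(-18 + h) (m(V, h) = -49 + 7*((V - 128)*(h - 18)) = -49 + 7*((-128 + V)*(-18 + h)) = -49 + 7*(-128 + V)*(-18 + h))
m(187, K(L(5), -8)) - C = (16079 - 896*0 - 126*187 + 7*187*0) - 1*8796 = (16079 + 0 - 23562 + 0) - 8796 = -7483 - 8796 = -16279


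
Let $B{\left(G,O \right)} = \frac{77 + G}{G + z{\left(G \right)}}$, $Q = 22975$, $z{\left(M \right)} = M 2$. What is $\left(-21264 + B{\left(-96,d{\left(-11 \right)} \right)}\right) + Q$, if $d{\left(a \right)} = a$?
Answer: $\frac{492787}{288} \approx 1711.1$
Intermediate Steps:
$z{\left(M \right)} = 2 M$
$B{\left(G,O \right)} = \frac{77 + G}{3 G}$ ($B{\left(G,O \right)} = \frac{77 + G}{G + 2 G} = \frac{77 + G}{3 G}$)
$\left(-21264 + B{\left(-96,d{\left(-11 \right)} \right)}\right) + Q = \left(-21264 + \frac{77 - 96}{3 \left(-96\right)}\right) + 22975 = \left(-21264 + \frac{1}{3} \left(- \frac{1}{96}\right) \left(-19\right)\right) + 22975 = \left(-21264 + \frac{19}{288}\right) + 22975 = - \frac{6124013}{288} + 22975 = \frac{492787}{288}$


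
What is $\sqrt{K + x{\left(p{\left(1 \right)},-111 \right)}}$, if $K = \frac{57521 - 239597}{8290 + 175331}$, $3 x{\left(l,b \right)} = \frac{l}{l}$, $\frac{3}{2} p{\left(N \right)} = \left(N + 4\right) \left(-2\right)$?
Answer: $\frac{i \sqrt{22194086649}}{183621} \approx 0.81133 i$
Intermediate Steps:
$p{\left(N \right)} = - \frac{16}{3} - \frac{4 N}{3}$ ($p{\left(N \right)} = \frac{2 \left(N + 4\right) \left(-2\right)}{3} = \frac{2 \left(4 + N\right) \left(-2\right)}{3} = \frac{2 \left(-8 - 2 N\right)}{3} = - \frac{16}{3} - \frac{4 N}{3}$)
$x{\left(l,b \right)} = \frac{1}{3}$ ($x{\left(l,b \right)} = \frac{l \frac{1}{l}}{3} = \frac{1}{3} \cdot 1 = \frac{1}{3}$)
$K = - \frac{60692}{61207}$ ($K = - \frac{182076}{183621} = \left(-182076\right) \frac{1}{183621} = - \frac{60692}{61207} \approx -0.99159$)
$\sqrt{K + x{\left(p{\left(1 \right)},-111 \right)}} = \sqrt{- \frac{60692}{61207} + \frac{1}{3}} = \sqrt{- \frac{120869}{183621}} = \frac{i \sqrt{22194086649}}{183621}$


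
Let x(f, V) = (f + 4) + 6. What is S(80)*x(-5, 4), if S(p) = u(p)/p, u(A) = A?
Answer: 5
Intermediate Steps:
x(f, V) = 10 + f (x(f, V) = (4 + f) + 6 = 10 + f)
S(p) = 1 (S(p) = p/p = 1)
S(80)*x(-5, 4) = 1*(10 - 5) = 1*5 = 5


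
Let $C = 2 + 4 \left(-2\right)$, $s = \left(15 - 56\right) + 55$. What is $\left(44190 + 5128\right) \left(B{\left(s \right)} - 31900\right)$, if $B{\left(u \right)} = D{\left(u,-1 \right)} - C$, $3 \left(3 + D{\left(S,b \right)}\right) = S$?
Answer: $- \frac{4718598286}{3} \approx -1.5729 \cdot 10^{9}$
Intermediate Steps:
$s = 14$ ($s = -41 + 55 = 14$)
$D{\left(S,b \right)} = -3 + \frac{S}{3}$
$C = -6$ ($C = 2 - 8 = -6$)
$B{\left(u \right)} = 3 + \frac{u}{3}$ ($B{\left(u \right)} = \left(-3 + \frac{u}{3}\right) - -6 = \left(-3 + \frac{u}{3}\right) + 6 = 3 + \frac{u}{3}$)
$\left(44190 + 5128\right) \left(B{\left(s \right)} - 31900\right) = \left(44190 + 5128\right) \left(\left(3 + \frac{1}{3} \cdot 14\right) - 31900\right) = 49318 \left(\left(3 + \frac{14}{3}\right) - 31900\right) = 49318 \left(\frac{23}{3} - 31900\right) = 49318 \left(- \frac{95677}{3}\right) = - \frac{4718598286}{3}$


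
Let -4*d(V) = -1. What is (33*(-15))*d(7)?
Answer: -495/4 ≈ -123.75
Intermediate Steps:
d(V) = ¼ (d(V) = -¼*(-1) = ¼)
(33*(-15))*d(7) = (33*(-15))*(¼) = -495*¼ = -495/4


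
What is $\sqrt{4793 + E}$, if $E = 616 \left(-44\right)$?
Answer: $3 i \sqrt{2479} \approx 149.37 i$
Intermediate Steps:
$E = -27104$
$\sqrt{4793 + E} = \sqrt{4793 - 27104} = \sqrt{-22311} = 3 i \sqrt{2479}$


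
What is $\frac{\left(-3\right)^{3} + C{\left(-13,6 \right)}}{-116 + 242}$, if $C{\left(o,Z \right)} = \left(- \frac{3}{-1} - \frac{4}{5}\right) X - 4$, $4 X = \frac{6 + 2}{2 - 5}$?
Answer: $- \frac{487}{1890} \approx -0.25767$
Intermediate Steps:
$X = - \frac{2}{3}$ ($X = \frac{\left(6 + 2\right) \frac{1}{2 - 5}}{4} = \frac{8 \frac{1}{-3}}{4} = \frac{8 \left(- \frac{1}{3}\right)}{4} = \frac{1}{4} \left(- \frac{8}{3}\right) = - \frac{2}{3} \approx -0.66667$)
$C{\left(o,Z \right)} = - \frac{82}{15}$ ($C{\left(o,Z \right)} = \left(- \frac{3}{-1} - \frac{4}{5}\right) \left(- \frac{2}{3}\right) - 4 = \left(\left(-3\right) \left(-1\right) - \frac{4}{5}\right) \left(- \frac{2}{3}\right) - 4 = \left(3 - \frac{4}{5}\right) \left(- \frac{2}{3}\right) - 4 = \frac{11}{5} \left(- \frac{2}{3}\right) - 4 = - \frac{22}{15} - 4 = - \frac{82}{15}$)
$\frac{\left(-3\right)^{3} + C{\left(-13,6 \right)}}{-116 + 242} = \frac{\left(-3\right)^{3} - \frac{82}{15}}{-116 + 242} = \frac{-27 - \frac{82}{15}}{126} = \left(- \frac{487}{15}\right) \frac{1}{126} = - \frac{487}{1890}$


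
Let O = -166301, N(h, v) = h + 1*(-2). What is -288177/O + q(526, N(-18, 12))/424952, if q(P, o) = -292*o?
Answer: 15429073793/8833742819 ≈ 1.7466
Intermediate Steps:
N(h, v) = -2 + h (N(h, v) = h - 2 = -2 + h)
-288177/O + q(526, N(-18, 12))/424952 = -288177/(-166301) - 292*(-2 - 18)/424952 = -288177*(-1/166301) - 292*(-20)*(1/424952) = 288177/166301 + 5840*(1/424952) = 288177/166301 + 730/53119 = 15429073793/8833742819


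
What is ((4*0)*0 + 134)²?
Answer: 17956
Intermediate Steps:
((4*0)*0 + 134)² = (0*0 + 134)² = (0 + 134)² = 134² = 17956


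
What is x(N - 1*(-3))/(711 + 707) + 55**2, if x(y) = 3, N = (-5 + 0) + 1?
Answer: 4289453/1418 ≈ 3025.0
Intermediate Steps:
N = -4 (N = -5 + 1 = -4)
x(N - 1*(-3))/(711 + 707) + 55**2 = 3/(711 + 707) + 55**2 = 3/1418 + 3025 = 4289453/1418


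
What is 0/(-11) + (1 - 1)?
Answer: 0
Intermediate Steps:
0/(-11) + (1 - 1) = -1/11*0 + 0 = 0 + 0 = 0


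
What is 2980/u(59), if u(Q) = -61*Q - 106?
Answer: -596/741 ≈ -0.80432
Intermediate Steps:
u(Q) = -106 - 61*Q
2980/u(59) = 2980/(-106 - 61*59) = 2980/(-106 - 3599) = 2980/(-3705) = 2980*(-1/3705) = -596/741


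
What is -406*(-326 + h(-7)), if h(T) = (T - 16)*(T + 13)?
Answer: 188384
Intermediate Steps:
h(T) = (-16 + T)*(13 + T)
-406*(-326 + h(-7)) = -406*(-326 + (-208 + (-7)² - 3*(-7))) = -406*(-326 + (-208 + 49 + 21)) = -406*(-326 - 138) = -406*(-464) = 188384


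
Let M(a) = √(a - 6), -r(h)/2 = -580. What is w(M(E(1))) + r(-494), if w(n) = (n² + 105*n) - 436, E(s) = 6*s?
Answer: 724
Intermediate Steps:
r(h) = 1160 (r(h) = -2*(-580) = 1160)
M(a) = √(-6 + a)
w(n) = -436 + n² + 105*n
w(M(E(1))) + r(-494) = (-436 + (√(-6 + 6*1))² + 105*√(-6 + 6*1)) + 1160 = (-436 + (√(-6 + 6))² + 105*√(-6 + 6)) + 1160 = (-436 + (√0)² + 105*√0) + 1160 = (-436 + 0² + 105*0) + 1160 = (-436 + 0 + 0) + 1160 = -436 + 1160 = 724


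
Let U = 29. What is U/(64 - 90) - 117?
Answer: -3071/26 ≈ -118.12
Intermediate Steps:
U/(64 - 90) - 117 = 29/(64 - 90) - 117 = 29/(-26) - 117 = -1/26*29 - 117 = -29/26 - 117 = -3071/26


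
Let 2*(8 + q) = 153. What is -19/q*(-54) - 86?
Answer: -9730/137 ≈ -71.022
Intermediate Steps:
q = 137/2 (q = -8 + (½)*153 = -8 + 153/2 = 137/2 ≈ 68.500)
-19/q*(-54) - 86 = -19/137/2*(-54) - 86 = -19*2/137*(-54) - 86 = -38/137*(-54) - 86 = 2052/137 - 86 = -9730/137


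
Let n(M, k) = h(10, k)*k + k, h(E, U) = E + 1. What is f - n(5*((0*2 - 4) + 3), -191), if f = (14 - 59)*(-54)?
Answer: 4722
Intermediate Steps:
f = 2430 (f = -45*(-54) = 2430)
h(E, U) = 1 + E
n(M, k) = 12*k (n(M, k) = (1 + 10)*k + k = 11*k + k = 12*k)
f - n(5*((0*2 - 4) + 3), -191) = 2430 - 12*(-191) = 2430 - 1*(-2292) = 2430 + 2292 = 4722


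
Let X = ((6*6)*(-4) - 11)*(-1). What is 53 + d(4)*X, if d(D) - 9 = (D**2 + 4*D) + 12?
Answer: 8268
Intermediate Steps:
d(D) = 21 + D**2 + 4*D (d(D) = 9 + ((D**2 + 4*D) + 12) = 9 + (12 + D**2 + 4*D) = 21 + D**2 + 4*D)
X = 155 (X = (36*(-4) - 11)*(-1) = (-144 - 11)*(-1) = -155*(-1) = 155)
53 + d(4)*X = 53 + (21 + 4**2 + 4*4)*155 = 53 + (21 + 16 + 16)*155 = 53 + 53*155 = 53 + 8215 = 8268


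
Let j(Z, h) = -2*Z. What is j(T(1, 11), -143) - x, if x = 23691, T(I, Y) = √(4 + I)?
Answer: -23691 - 2*√5 ≈ -23695.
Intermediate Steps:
j(T(1, 11), -143) - x = -2*√(4 + 1) - 1*23691 = -2*√5 - 23691 = -23691 - 2*√5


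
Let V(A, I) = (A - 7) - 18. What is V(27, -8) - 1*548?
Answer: -546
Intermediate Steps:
V(A, I) = -25 + A (V(A, I) = (-7 + A) - 18 = -25 + A)
V(27, -8) - 1*548 = (-25 + 27) - 1*548 = 2 - 548 = -546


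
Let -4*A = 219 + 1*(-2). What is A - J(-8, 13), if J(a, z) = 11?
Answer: -261/4 ≈ -65.250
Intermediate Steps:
A = -217/4 (A = -(219 + 1*(-2))/4 = -(219 - 2)/4 = -¼*217 = -217/4 ≈ -54.250)
A - J(-8, 13) = -217/4 - 1*11 = -217/4 - 11 = -261/4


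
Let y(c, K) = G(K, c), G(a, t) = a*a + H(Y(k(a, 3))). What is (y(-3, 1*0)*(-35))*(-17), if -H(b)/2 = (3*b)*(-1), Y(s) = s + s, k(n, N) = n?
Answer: 0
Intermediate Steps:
Y(s) = 2*s
H(b) = 6*b (H(b) = -2*3*b*(-1) = -(-6)*b = 6*b)
G(a, t) = a² + 12*a (G(a, t) = a*a + 6*(2*a) = a² + 12*a)
y(c, K) = K*(12 + K)
(y(-3, 1*0)*(-35))*(-17) = (((1*0)*(12 + 1*0))*(-35))*(-17) = ((0*(12 + 0))*(-35))*(-17) = ((0*12)*(-35))*(-17) = (0*(-35))*(-17) = 0*(-17) = 0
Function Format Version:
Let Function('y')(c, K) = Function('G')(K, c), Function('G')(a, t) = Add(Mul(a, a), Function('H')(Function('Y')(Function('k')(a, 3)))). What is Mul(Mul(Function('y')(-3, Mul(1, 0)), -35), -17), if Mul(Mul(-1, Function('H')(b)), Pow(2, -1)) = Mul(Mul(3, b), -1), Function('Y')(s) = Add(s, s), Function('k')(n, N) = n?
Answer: 0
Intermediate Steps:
Function('Y')(s) = Mul(2, s)
Function('H')(b) = Mul(6, b) (Function('H')(b) = Mul(-2, Mul(Mul(3, b), -1)) = Mul(-2, Mul(-3, b)) = Mul(6, b))
Function('G')(a, t) = Add(Pow(a, 2), Mul(12, a)) (Function('G')(a, t) = Add(Mul(a, a), Mul(6, Mul(2, a))) = Add(Pow(a, 2), Mul(12, a)))
Function('y')(c, K) = Mul(K, Add(12, K))
Mul(Mul(Function('y')(-3, Mul(1, 0)), -35), -17) = Mul(Mul(Mul(Mul(1, 0), Add(12, Mul(1, 0))), -35), -17) = Mul(Mul(Mul(0, Add(12, 0)), -35), -17) = Mul(Mul(Mul(0, 12), -35), -17) = Mul(Mul(0, -35), -17) = Mul(0, -17) = 0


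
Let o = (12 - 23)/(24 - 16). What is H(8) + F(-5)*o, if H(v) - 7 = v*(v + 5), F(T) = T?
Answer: 943/8 ≈ 117.88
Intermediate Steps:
o = -11/8 ≈ -1.3750
H(v) = 7 + v*(5 + v) (H(v) = 7 + v*(v + 5) = 7 + v*(5 + v))
H(8) + F(-5)*o = (7 + 8² + 5*8) - 5*(-11/8) = (7 + 64 + 40) + 55/8 = 111 + 55/8 = 943/8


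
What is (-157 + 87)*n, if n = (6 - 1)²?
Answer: -1750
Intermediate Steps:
n = 25 (n = 5² = 25)
(-157 + 87)*n = (-157 + 87)*25 = -70*25 = -1750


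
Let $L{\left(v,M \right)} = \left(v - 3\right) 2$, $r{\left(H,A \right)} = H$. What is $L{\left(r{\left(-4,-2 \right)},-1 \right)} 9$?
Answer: $-126$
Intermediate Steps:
$L{\left(v,M \right)} = -6 + 2 v$ ($L{\left(v,M \right)} = \left(-3 + v\right) 2 = -6 + 2 v$)
$L{\left(r{\left(-4,-2 \right)},-1 \right)} 9 = \left(-6 + 2 \left(-4\right)\right) 9 = \left(-6 - 8\right) 9 = \left(-14\right) 9 = -126$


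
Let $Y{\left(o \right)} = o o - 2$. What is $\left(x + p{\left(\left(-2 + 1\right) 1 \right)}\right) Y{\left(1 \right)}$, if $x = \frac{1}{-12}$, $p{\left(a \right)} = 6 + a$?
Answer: $- \frac{59}{12} \approx -4.9167$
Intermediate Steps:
$Y{\left(o \right)} = -2 + o^{2}$ ($Y{\left(o \right)} = o^{2} - 2 = -2 + o^{2}$)
$x = - \frac{1}{12} \approx -0.083333$
$\left(x + p{\left(\left(-2 + 1\right) 1 \right)}\right) Y{\left(1 \right)} = \left(- \frac{1}{12} + \left(6 + \left(-2 + 1\right) 1\right)\right) \left(-2 + 1^{2}\right) = \left(- \frac{1}{12} + \left(6 - 1\right)\right) \left(-2 + 1\right) = \left(- \frac{1}{12} + \left(6 - 1\right)\right) \left(-1\right) = \left(- \frac{1}{12} + 5\right) \left(-1\right) = \frac{59}{12} \left(-1\right) = - \frac{59}{12}$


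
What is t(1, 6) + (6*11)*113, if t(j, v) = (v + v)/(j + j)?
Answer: 7464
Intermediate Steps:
t(j, v) = v/j (t(j, v) = (2*v)/((2*j)) = (2*v)*(1/(2*j)) = v/j)
t(1, 6) + (6*11)*113 = 6/1 + (6*11)*113 = 6*1 + 66*113 = 6 + 7458 = 7464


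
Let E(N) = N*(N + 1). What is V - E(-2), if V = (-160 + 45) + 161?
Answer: 44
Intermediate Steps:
E(N) = N*(1 + N)
V = 46 (V = -115 + 161 = 46)
V - E(-2) = 46 - (-2)*(1 - 2) = 46 - (-2)*(-1) = 46 - 1*2 = 46 - 2 = 44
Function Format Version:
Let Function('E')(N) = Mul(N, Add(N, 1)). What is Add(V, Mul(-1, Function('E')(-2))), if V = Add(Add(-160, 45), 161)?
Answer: 44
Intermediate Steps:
Function('E')(N) = Mul(N, Add(1, N))
V = 46 (V = Add(-115, 161) = 46)
Add(V, Mul(-1, Function('E')(-2))) = Add(46, Mul(-1, Mul(-2, Add(1, -2)))) = Add(46, Mul(-1, Mul(-2, -1))) = Add(46, Mul(-1, 2)) = Add(46, -2) = 44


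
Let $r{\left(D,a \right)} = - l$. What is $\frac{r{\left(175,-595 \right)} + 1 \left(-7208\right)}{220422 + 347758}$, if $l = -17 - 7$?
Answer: $- \frac{1796}{142045} \approx -0.012644$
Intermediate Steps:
$l = -24$
$r{\left(D,a \right)} = 24$ ($r{\left(D,a \right)} = \left(-1\right) \left(-24\right) = 24$)
$\frac{r{\left(175,-595 \right)} + 1 \left(-7208\right)}{220422 + 347758} = \frac{24 + 1 \left(-7208\right)}{220422 + 347758} = \frac{24 - 7208}{568180} = \left(-7184\right) \frac{1}{568180} = - \frac{1796}{142045}$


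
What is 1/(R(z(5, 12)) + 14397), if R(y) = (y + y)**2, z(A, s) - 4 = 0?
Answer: 1/14461 ≈ 6.9152e-5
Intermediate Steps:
z(A, s) = 4 (z(A, s) = 4 + 0 = 4)
R(y) = 4*y**2 (R(y) = (2*y)**2 = 4*y**2)
1/(R(z(5, 12)) + 14397) = 1/(4*4**2 + 14397) = 1/(4*16 + 14397) = 1/(64 + 14397) = 1/14461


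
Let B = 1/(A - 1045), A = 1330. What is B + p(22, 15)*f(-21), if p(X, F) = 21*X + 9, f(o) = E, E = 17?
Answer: 2281996/285 ≈ 8007.0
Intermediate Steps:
f(o) = 17
B = 1/285 (B = 1/(1330 - 1045) = 1/285 ≈ 0.0035088)
p(X, F) = 9 + 21*X
B + p(22, 15)*f(-21) = 1/285 + (9 + 21*22)*17 = 1/285 + (9 + 462)*17 = 1/285 + 471*17 = 1/285 + 8007 = 2281996/285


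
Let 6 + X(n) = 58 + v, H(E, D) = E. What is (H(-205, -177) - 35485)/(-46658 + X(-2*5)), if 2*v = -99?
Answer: 71380/93311 ≈ 0.76497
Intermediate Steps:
v = -99/2 (v = (½)*(-99) = -99/2 ≈ -49.500)
X(n) = 5/2 (X(n) = -6 + (58 - 99/2) = -6 + 17/2 = 5/2)
(H(-205, -177) - 35485)/(-46658 + X(-2*5)) = (-205 - 35485)/(-46658 + 5/2) = -35690/(-93311/2) = -35690*(-2/93311) = 71380/93311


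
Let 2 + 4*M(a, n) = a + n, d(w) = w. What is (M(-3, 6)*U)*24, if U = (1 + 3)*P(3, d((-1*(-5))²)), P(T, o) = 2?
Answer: 48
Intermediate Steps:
U = 8 (U = (1 + 3)*2 = 4*2 = 8)
M(a, n) = -½ + a/4 + n/4 (M(a, n) = -½ + (a + n)/4 = -½ + (a/4 + n/4) = -½ + a/4 + n/4)
(M(-3, 6)*U)*24 = ((-½ + (¼)*(-3) + (¼)*6)*8)*24 = ((-½ - ¾ + 3/2)*8)*24 = ((¼)*8)*24 = 2*24 = 48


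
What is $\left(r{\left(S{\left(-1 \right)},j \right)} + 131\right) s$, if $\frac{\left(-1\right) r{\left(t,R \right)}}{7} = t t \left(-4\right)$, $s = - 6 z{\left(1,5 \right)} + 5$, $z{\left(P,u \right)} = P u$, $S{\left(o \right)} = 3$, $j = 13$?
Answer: $-9575$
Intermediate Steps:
$s = -25$ ($s = - 6 \cdot 1 \cdot 5 + 5 = \left(-6\right) 5 + 5 = -30 + 5 = -25$)
$r{\left(t,R \right)} = 28 t^{2}$ ($r{\left(t,R \right)} = - 7 t t \left(-4\right) = - 7 t^{2} \left(-4\right) = - 7 \left(- 4 t^{2}\right) = 28 t^{2}$)
$\left(r{\left(S{\left(-1 \right)},j \right)} + 131\right) s = \left(28 \cdot 3^{2} + 131\right) \left(-25\right) = \left(28 \cdot 9 + 131\right) \left(-25\right) = \left(252 + 131\right) \left(-25\right) = 383 \left(-25\right) = -9575$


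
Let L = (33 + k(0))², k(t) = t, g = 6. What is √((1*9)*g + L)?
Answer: 3*√127 ≈ 33.808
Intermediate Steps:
L = 1089 (L = (33 + 0)² = 33² = 1089)
√((1*9)*g + L) = √((1*9)*6 + 1089) = √(9*6 + 1089) = √(54 + 1089) = √1143 = 3*√127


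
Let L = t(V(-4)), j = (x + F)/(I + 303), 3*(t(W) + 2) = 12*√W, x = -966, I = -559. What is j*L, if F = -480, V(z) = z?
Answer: -723/64 + 723*I/16 ≈ -11.297 + 45.188*I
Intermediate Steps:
t(W) = -2 + 4*√W (t(W) = -2 + (12*√W)/3 = -2 + 4*√W)
j = 723/128 (j = (-966 - 480)/(-559 + 303) = -1446/(-256) = -1446*(-1/256) = 723/128 ≈ 5.6484)
L = -2 + 8*I (L = -2 + 4*√(-4) = -2 + 4*(2*I) = -2 + 8*I ≈ -2.0 + 8.0*I)
j*L = 723*(-2 + 8*I)/128 = -723/64 + 723*I/16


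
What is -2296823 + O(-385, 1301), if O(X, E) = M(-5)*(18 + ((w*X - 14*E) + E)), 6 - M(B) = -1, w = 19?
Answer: -2466293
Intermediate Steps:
M(B) = 7 (M(B) = 6 - 1*(-1) = 6 + 1 = 7)
O(X, E) = 126 - 91*E + 133*X (O(X, E) = 7*(18 + ((19*X - 14*E) + E)) = 7*(18 + ((-14*E + 19*X) + E)) = 7*(18 + (-13*E + 19*X)) = 7*(18 - 13*E + 19*X) = 126 - 91*E + 133*X)
-2296823 + O(-385, 1301) = -2296823 + (126 - 91*1301 + 133*(-385)) = -2296823 + (126 - 118391 - 51205) = -2296823 - 169470 = -2466293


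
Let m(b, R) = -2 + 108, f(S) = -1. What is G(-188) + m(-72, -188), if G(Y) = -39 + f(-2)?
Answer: 66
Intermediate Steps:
m(b, R) = 106
G(Y) = -40 (G(Y) = -39 - 1 = -40)
G(-188) + m(-72, -188) = -40 + 106 = 66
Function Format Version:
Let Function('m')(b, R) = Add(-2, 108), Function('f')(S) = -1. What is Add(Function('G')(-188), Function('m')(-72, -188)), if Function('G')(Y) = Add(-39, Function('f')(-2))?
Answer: 66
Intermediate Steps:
Function('m')(b, R) = 106
Function('G')(Y) = -40 (Function('G')(Y) = Add(-39, -1) = -40)
Add(Function('G')(-188), Function('m')(-72, -188)) = Add(-40, 106) = 66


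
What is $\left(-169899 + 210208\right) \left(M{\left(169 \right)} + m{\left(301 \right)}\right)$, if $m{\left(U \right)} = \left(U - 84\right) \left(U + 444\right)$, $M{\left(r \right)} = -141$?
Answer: $6510870916$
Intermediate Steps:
$m{\left(U \right)} = \left(-84 + U\right) \left(444 + U\right)$
$\left(-169899 + 210208\right) \left(M{\left(169 \right)} + m{\left(301 \right)}\right) = \left(-169899 + 210208\right) \left(-141 + \left(-37296 + 301^{2} + 360 \cdot 301\right)\right) = 40309 \left(-141 + \left(-37296 + 90601 + 108360\right)\right) = 40309 \left(-141 + 161665\right) = 40309 \cdot 161524 = 6510870916$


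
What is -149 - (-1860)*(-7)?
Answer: -13169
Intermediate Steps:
-149 - (-1860)*(-7) = -149 - 93*140 = -149 - 13020 = -13169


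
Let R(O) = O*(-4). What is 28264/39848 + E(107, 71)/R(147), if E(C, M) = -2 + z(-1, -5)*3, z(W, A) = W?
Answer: 2102309/2928828 ≈ 0.71780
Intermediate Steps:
R(O) = -4*O
E(C, M) = -5 (E(C, M) = -2 - 1*3 = -2 - 3 = -5)
28264/39848 + E(107, 71)/R(147) = 28264/39848 - 5/((-4*147)) = 28264*(1/39848) - 5/(-588) = 3533/4981 - 5*(-1/588) = 3533/4981 + 5/588 = 2102309/2928828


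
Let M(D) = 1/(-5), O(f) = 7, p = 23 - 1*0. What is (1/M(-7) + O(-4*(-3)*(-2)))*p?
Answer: 46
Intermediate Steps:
p = 23 (p = 23 + 0 = 23)
M(D) = -1/5
(1/M(-7) + O(-4*(-3)*(-2)))*p = (1/(-1/5) + 7)*23 = (-5 + 7)*23 = 2*23 = 46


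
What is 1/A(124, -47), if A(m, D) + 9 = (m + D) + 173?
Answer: 1/241 ≈ 0.0041494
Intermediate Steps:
A(m, D) = 164 + D + m (A(m, D) = -9 + ((m + D) + 173) = -9 + ((D + m) + 173) = -9 + (173 + D + m) = 164 + D + m)
1/A(124, -47) = 1/(164 - 47 + 124) = 1/241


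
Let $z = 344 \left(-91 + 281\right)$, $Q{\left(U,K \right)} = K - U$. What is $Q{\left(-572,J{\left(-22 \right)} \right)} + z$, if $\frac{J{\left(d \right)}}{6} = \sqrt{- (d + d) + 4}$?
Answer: $65932 + 24 \sqrt{3} \approx 65974.0$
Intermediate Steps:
$J{\left(d \right)} = 6 \sqrt{4 - 2 d}$ ($J{\left(d \right)} = 6 \sqrt{- (d + d) + 4} = 6 \sqrt{- 2 d + 4} = 6 \sqrt{4 - 2 d}$)
$z = 65360$ ($z = 344 \cdot 190 = 65360$)
$Q{\left(-572,J{\left(-22 \right)} \right)} + z = \left(6 \sqrt{4 - -44} - -572\right) + 65360 = \left(6 \sqrt{4 + 44} + 572\right) + 65360 = \left(6 \sqrt{48} + 572\right) + 65360 = \left(6 \cdot 4 \sqrt{3} + 572\right) + 65360 = \left(24 \sqrt{3} + 572\right) + 65360 = \left(572 + 24 \sqrt{3}\right) + 65360 = 65932 + 24 \sqrt{3}$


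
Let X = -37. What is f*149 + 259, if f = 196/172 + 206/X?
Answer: -637636/1591 ≈ -400.78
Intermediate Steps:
f = -7045/1591 (f = 196/172 + 206/(-37) = 196*(1/172) + 206*(-1/37) = 49/43 - 206/37 = -7045/1591 ≈ -4.4280)
f*149 + 259 = -7045/1591*149 + 259 = -1049705/1591 + 259 = -637636/1591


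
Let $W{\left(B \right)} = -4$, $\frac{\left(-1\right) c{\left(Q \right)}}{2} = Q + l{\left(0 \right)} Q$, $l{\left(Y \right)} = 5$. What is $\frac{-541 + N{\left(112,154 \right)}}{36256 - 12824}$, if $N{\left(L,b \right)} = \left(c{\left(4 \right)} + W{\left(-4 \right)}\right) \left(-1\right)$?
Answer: $- \frac{489}{23432} \approx -0.020869$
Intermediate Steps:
$c{\left(Q \right)} = - 12 Q$ ($c{\left(Q \right)} = - 2 \left(Q + 5 Q\right) = - 2 \cdot 6 Q = - 12 Q$)
$N{\left(L,b \right)} = 52$ ($N{\left(L,b \right)} = \left(\left(-12\right) 4 - 4\right) \left(-1\right) = \left(-48 - 4\right) \left(-1\right) = \left(-52\right) \left(-1\right) = 52$)
$\frac{-541 + N{\left(112,154 \right)}}{36256 - 12824} = \frac{-541 + 52}{36256 - 12824} = - \frac{489}{23432}$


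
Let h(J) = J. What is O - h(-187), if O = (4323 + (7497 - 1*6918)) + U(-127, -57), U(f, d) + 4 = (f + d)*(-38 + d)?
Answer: 22565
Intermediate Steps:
U(f, d) = -4 + (-38 + d)*(d + f) (U(f, d) = -4 + (f + d)*(-38 + d) = -4 + (d + f)*(-38 + d) = -4 + (-38 + d)*(d + f))
O = 22378 (O = (4323 + (7497 - 1*6918)) + (-4 + (-57)**2 - 38*(-57) - 38*(-127) - 57*(-127)) = (4323 + (7497 - 6918)) + (-4 + 3249 + 2166 + 4826 + 7239) = (4323 + 579) + 17476 = 4902 + 17476 = 22378)
O - h(-187) = 22378 - 1*(-187) = 22378 + 187 = 22565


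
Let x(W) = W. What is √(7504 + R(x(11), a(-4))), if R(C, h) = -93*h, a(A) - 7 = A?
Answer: 85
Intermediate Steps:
a(A) = 7 + A
√(7504 + R(x(11), a(-4))) = √(7504 - 93*(7 - 4)) = √(7504 - 93*3) = √(7504 - 279) = √7225 = 85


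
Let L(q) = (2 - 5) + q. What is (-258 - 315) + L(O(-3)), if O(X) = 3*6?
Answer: -558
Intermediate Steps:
O(X) = 18
L(q) = -3 + q
(-258 - 315) + L(O(-3)) = (-258 - 315) + (-3 + 18) = -573 + 15 = -558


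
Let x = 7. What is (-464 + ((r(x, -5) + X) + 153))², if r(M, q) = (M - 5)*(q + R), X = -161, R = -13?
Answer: 258064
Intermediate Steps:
r(M, q) = (-13 + q)*(-5 + M) (r(M, q) = (M - 5)*(q - 13) = (-5 + M)*(-13 + q) = (-13 + q)*(-5 + M))
(-464 + ((r(x, -5) + X) + 153))² = (-464 + (((65 - 13*7 - 5*(-5) + 7*(-5)) - 161) + 153))² = (-464 + (((65 - 91 + 25 - 35) - 161) + 153))² = (-464 + ((-36 - 161) + 153))² = (-464 + (-197 + 153))² = (-464 - 44)² = (-508)² = 258064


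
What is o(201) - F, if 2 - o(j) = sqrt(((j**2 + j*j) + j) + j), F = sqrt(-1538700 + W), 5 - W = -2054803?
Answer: 2 - 2*sqrt(20301) - 2*sqrt(129027) ≈ -1001.4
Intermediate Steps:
W = 2054808 (W = 5 - 1*(-2054803) = 5 + 2054803 = 2054808)
F = 2*sqrt(129027) (F = sqrt(-1538700 + 2054808) = sqrt(516108) = 2*sqrt(129027) ≈ 718.41)
o(j) = 2 - sqrt(2*j + 2*j**2) (o(j) = 2 - sqrt(((j**2 + j*j) + j) + j) = 2 - sqrt(((j**2 + j**2) + j) + j) = 2 - sqrt((2*j**2 + j) + j) = 2 - sqrt((j + 2*j**2) + j) = 2 - sqrt(2*j + 2*j**2))
o(201) - F = (2 - sqrt(2)*sqrt(201*(1 + 201))) - 2*sqrt(129027) = (2 - sqrt(2)*sqrt(201*202)) - 2*sqrt(129027) = (2 - sqrt(2)*sqrt(40602)) - 2*sqrt(129027) = (2 - 2*sqrt(20301)) - 2*sqrt(129027) = 2 - 2*sqrt(20301) - 2*sqrt(129027)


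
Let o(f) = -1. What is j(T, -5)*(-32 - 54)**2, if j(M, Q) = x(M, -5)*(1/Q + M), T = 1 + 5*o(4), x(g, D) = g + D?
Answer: 1397844/5 ≈ 2.7957e+5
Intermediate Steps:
x(g, D) = D + g
T = -4 (T = 1 + 5*(-1) = 1 - 5 = -4)
j(M, Q) = (-5 + M)*(M + 1/Q) (j(M, Q) = (-5 + M)*(1/Q + M) = (-5 + M)*(M + 1/Q))
j(T, -5)*(-32 - 54)**2 = ((1 - 4*(-5))*(-5 - 4)/(-5))*(-32 - 54)**2 = -1/5*(1 + 20)*(-9)*(-86)**2 = -1/5*21*(-9)*7396 = (189/5)*7396 = 1397844/5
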